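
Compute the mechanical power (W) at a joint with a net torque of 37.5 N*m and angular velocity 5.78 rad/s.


P = M * omega
P = 37.5 * 5.78
P = 216.7500


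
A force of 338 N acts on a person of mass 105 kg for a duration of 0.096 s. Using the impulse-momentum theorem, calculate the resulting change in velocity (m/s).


J = F * dt = 338 * 0.096 = 32.4480 N*s
delta_v = J / m
delta_v = 32.4480 / 105
delta_v = 0.3090


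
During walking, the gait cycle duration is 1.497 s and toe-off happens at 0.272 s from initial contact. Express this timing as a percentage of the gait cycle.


pct = (event_time / cycle_time) * 100
pct = (0.272 / 1.497) * 100
ratio = 0.1817
pct = 18.1697


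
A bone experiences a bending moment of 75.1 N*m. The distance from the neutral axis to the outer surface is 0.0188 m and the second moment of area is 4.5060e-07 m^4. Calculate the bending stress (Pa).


sigma = M * c / I
sigma = 75.1 * 0.0188 / 4.5060e-07
M * c = 1.4119
sigma = 3.1333e+06


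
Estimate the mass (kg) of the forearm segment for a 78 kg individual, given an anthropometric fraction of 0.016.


m_segment = body_mass * fraction
m_segment = 78 * 0.016
m_segment = 1.2480


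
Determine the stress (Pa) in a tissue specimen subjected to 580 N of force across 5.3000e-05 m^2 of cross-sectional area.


stress = F / A
stress = 580 / 5.3000e-05
stress = 1.0943e+07


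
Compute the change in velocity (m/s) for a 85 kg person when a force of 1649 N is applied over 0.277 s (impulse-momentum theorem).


J = F * dt = 1649 * 0.277 = 456.7730 N*s
delta_v = J / m
delta_v = 456.7730 / 85
delta_v = 5.3738


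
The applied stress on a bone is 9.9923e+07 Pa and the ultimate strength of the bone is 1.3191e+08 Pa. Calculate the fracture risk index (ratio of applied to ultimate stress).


FRI = applied / ultimate
FRI = 9.9923e+07 / 1.3191e+08
FRI = 0.7575


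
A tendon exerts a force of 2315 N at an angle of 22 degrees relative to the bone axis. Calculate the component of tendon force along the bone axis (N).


F_eff = F_tendon * cos(theta)
theta = 22 deg = 0.3840 rad
cos(theta) = 0.9272
F_eff = 2315 * 0.9272
F_eff = 2146.4306


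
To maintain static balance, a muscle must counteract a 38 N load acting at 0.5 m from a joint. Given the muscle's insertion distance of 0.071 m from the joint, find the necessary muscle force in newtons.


F_muscle = W * d_load / d_muscle
F_muscle = 38 * 0.5 / 0.071
Numerator = 19.0000
F_muscle = 267.6056


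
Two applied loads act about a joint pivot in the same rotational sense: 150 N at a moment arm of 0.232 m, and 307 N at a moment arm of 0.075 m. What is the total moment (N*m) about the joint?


M = F1 * d1 + F2 * d2
M = 150 * 0.232 + 307 * 0.075
M = 34.8000 + 23.0250
M = 57.8250


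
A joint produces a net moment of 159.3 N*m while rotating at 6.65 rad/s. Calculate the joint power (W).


P = M * omega
P = 159.3 * 6.65
P = 1059.3450


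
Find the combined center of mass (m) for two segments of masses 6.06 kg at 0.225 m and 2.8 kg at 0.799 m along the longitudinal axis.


COM = (m1*x1 + m2*x2) / (m1 + m2)
COM = (6.06*0.225 + 2.8*0.799) / (6.06 + 2.8)
Numerator = 3.6007
Denominator = 8.8600
COM = 0.4064


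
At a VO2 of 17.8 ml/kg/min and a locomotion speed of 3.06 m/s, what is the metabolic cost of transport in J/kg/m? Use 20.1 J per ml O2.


Power per kg = VO2 * 20.1 / 60
Power per kg = 17.8 * 20.1 / 60 = 5.9630 W/kg
Cost = power_per_kg / speed
Cost = 5.9630 / 3.06
Cost = 1.9487


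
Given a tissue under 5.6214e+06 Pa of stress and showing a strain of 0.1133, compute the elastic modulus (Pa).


E = stress / strain
E = 5.6214e+06 / 0.1133
E = 4.9615e+07


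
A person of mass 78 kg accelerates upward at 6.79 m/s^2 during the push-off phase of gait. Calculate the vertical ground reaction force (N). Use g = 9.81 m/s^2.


GRF = m * (g + a)
GRF = 78 * (9.81 + 6.79)
GRF = 78 * 16.6000
GRF = 1294.8000


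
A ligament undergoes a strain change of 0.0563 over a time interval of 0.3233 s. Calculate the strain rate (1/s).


strain_rate = delta_strain / delta_t
strain_rate = 0.0563 / 0.3233
strain_rate = 0.1741


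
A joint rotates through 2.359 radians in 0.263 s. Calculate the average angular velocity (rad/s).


omega = delta_theta / delta_t
omega = 2.359 / 0.263
omega = 8.9696


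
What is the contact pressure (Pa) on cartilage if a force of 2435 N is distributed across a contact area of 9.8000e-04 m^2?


P = F / A
P = 2435 / 9.8000e-04
P = 2.4847e+06


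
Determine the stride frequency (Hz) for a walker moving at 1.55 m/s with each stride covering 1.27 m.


f = v / stride_length
f = 1.55 / 1.27
f = 1.2205


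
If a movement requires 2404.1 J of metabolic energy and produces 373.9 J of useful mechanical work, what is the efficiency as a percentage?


eta = (W_mech / E_meta) * 100
eta = (373.9 / 2404.1) * 100
ratio = 0.1555
eta = 15.5526


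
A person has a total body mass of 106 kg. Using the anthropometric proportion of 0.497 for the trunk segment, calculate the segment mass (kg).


m_segment = body_mass * fraction
m_segment = 106 * 0.497
m_segment = 52.6820


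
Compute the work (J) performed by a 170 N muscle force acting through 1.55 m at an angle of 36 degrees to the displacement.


W = F * d * cos(theta)
theta = 36 deg = 0.6283 rad
cos(theta) = 0.8090
W = 170 * 1.55 * 0.8090
W = 213.1760


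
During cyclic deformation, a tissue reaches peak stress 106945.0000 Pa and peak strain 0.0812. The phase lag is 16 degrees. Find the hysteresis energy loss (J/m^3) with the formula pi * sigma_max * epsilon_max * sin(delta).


E_loss = pi * sigma_max * epsilon_max * sin(delta)
delta = 16 deg = 0.2793 rad
sin(delta) = 0.2756
E_loss = pi * 106945.0000 * 0.0812 * 0.2756
E_loss = 7519.7683


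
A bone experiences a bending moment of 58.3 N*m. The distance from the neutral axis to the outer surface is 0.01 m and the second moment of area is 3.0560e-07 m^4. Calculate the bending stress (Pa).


sigma = M * c / I
sigma = 58.3 * 0.01 / 3.0560e-07
M * c = 0.5830
sigma = 1.9077e+06


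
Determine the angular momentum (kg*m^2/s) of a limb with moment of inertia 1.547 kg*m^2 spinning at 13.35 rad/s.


L = I * omega
L = 1.547 * 13.35
L = 20.6524


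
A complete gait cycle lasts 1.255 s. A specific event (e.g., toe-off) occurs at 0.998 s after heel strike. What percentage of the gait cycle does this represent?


pct = (event_time / cycle_time) * 100
pct = (0.998 / 1.255) * 100
ratio = 0.7952
pct = 79.5219


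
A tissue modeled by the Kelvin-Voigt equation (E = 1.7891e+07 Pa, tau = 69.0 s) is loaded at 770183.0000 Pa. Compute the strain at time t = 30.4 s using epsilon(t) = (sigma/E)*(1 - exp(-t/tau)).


epsilon(t) = (sigma/E) * (1 - exp(-t/tau))
sigma/E = 770183.0000 / 1.7891e+07 = 0.0430
exp(-t/tau) = exp(-30.4 / 69.0) = 0.6437
epsilon = 0.0430 * (1 - 0.6437)
epsilon = 0.0153


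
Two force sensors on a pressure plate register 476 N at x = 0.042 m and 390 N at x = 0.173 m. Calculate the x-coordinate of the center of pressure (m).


COP_x = (F1*x1 + F2*x2) / (F1 + F2)
COP_x = (476*0.042 + 390*0.173) / (476 + 390)
Numerator = 87.4620
Denominator = 866
COP_x = 0.1010


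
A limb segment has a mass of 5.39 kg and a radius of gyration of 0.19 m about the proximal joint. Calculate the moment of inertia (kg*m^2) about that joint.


I = m * k^2
I = 5.39 * 0.19^2
k^2 = 0.0361
I = 0.1946


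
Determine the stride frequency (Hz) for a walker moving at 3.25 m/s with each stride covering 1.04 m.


f = v / stride_length
f = 3.25 / 1.04
f = 3.1250


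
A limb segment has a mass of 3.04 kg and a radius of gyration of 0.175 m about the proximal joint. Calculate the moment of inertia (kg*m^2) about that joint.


I = m * k^2
I = 3.04 * 0.175^2
k^2 = 0.0306
I = 0.0931


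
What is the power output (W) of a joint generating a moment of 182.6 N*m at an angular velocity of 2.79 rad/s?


P = M * omega
P = 182.6 * 2.79
P = 509.4540


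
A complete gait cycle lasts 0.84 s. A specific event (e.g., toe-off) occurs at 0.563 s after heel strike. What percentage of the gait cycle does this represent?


pct = (event_time / cycle_time) * 100
pct = (0.563 / 0.84) * 100
ratio = 0.6702
pct = 67.0238


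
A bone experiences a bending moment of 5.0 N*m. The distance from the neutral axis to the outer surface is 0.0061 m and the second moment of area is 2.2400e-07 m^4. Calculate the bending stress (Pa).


sigma = M * c / I
sigma = 5.0 * 0.0061 / 2.2400e-07
M * c = 0.0305
sigma = 136160.7143


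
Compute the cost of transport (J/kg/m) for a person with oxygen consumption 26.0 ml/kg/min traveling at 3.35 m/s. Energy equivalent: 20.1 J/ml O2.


Power per kg = VO2 * 20.1 / 60
Power per kg = 26.0 * 20.1 / 60 = 8.7100 W/kg
Cost = power_per_kg / speed
Cost = 8.7100 / 3.35
Cost = 2.6000


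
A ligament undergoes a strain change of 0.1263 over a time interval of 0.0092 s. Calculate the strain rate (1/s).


strain_rate = delta_strain / delta_t
strain_rate = 0.1263 / 0.0092
strain_rate = 13.7283


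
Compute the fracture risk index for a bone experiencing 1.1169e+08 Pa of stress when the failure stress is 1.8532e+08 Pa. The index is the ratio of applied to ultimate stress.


FRI = applied / ultimate
FRI = 1.1169e+08 / 1.8532e+08
FRI = 0.6027


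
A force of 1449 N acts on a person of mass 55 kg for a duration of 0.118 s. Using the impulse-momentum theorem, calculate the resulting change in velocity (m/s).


J = F * dt = 1449 * 0.118 = 170.9820 N*s
delta_v = J / m
delta_v = 170.9820 / 55
delta_v = 3.1088


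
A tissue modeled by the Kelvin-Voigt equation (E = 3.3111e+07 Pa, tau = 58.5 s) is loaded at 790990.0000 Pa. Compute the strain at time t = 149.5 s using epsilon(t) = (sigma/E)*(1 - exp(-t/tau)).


epsilon(t) = (sigma/E) * (1 - exp(-t/tau))
sigma/E = 790990.0000 / 3.3111e+07 = 0.0239
exp(-t/tau) = exp(-149.5 / 58.5) = 0.0776
epsilon = 0.0239 * (1 - 0.0776)
epsilon = 0.0220


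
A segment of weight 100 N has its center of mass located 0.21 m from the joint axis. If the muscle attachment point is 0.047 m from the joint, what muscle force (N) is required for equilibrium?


F_muscle = W * d_load / d_muscle
F_muscle = 100 * 0.21 / 0.047
Numerator = 21.0000
F_muscle = 446.8085


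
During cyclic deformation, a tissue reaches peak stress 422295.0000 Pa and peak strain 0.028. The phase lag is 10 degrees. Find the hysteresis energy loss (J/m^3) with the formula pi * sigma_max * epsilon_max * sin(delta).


E_loss = pi * sigma_max * epsilon_max * sin(delta)
delta = 10 deg = 0.1745 rad
sin(delta) = 0.1736
E_loss = pi * 422295.0000 * 0.028 * 0.1736
E_loss = 6450.5103


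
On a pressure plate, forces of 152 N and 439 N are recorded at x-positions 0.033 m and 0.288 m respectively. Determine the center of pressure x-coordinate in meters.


COP_x = (F1*x1 + F2*x2) / (F1 + F2)
COP_x = (152*0.033 + 439*0.288) / (152 + 439)
Numerator = 131.4480
Denominator = 591
COP_x = 0.2224


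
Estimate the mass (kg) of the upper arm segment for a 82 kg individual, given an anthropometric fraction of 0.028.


m_segment = body_mass * fraction
m_segment = 82 * 0.028
m_segment = 2.2960


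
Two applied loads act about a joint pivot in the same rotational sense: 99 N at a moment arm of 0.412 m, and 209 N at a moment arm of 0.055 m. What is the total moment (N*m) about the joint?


M = F1 * d1 + F2 * d2
M = 99 * 0.412 + 209 * 0.055
M = 40.7880 + 11.4950
M = 52.2830


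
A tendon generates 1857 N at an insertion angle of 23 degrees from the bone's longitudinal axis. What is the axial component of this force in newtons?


F_eff = F_tendon * cos(theta)
theta = 23 deg = 0.4014 rad
cos(theta) = 0.9205
F_eff = 1857 * 0.9205
F_eff = 1709.3775


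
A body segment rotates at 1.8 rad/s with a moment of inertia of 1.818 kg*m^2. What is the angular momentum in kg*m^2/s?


L = I * omega
L = 1.818 * 1.8
L = 3.2724


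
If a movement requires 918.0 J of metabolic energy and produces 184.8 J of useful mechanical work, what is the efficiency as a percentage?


eta = (W_mech / E_meta) * 100
eta = (184.8 / 918.0) * 100
ratio = 0.2013
eta = 20.1307


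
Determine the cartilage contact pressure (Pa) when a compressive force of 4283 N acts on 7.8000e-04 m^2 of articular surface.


P = F / A
P = 4283 / 7.8000e-04
P = 5.4910e+06


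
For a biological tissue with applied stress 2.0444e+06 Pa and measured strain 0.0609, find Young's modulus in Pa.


E = stress / strain
E = 2.0444e+06 / 0.0609
E = 3.3570e+07


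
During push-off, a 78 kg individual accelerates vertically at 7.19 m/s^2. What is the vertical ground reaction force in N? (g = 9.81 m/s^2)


GRF = m * (g + a)
GRF = 78 * (9.81 + 7.19)
GRF = 78 * 17.0000
GRF = 1326.0000


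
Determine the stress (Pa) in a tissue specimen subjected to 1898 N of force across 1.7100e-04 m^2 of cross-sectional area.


stress = F / A
stress = 1898 / 1.7100e-04
stress = 1.1099e+07


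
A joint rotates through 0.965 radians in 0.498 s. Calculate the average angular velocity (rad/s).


omega = delta_theta / delta_t
omega = 0.965 / 0.498
omega = 1.9378


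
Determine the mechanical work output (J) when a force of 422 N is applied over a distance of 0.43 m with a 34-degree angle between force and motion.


W = F * d * cos(theta)
theta = 34 deg = 0.5934 rad
cos(theta) = 0.8290
W = 422 * 0.43 * 0.8290
W = 150.4372


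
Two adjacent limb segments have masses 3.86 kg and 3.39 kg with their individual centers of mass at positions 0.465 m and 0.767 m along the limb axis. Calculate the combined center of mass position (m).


COM = (m1*x1 + m2*x2) / (m1 + m2)
COM = (3.86*0.465 + 3.39*0.767) / (3.86 + 3.39)
Numerator = 4.3950
Denominator = 7.2500
COM = 0.6062


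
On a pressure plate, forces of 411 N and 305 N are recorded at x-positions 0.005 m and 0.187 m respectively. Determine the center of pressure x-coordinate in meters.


COP_x = (F1*x1 + F2*x2) / (F1 + F2)
COP_x = (411*0.005 + 305*0.187) / (411 + 305)
Numerator = 59.0900
Denominator = 716
COP_x = 0.0825


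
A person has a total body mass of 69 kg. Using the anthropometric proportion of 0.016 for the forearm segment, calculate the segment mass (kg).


m_segment = body_mass * fraction
m_segment = 69 * 0.016
m_segment = 1.1040


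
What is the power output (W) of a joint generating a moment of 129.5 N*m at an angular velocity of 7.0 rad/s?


P = M * omega
P = 129.5 * 7.0
P = 906.5000


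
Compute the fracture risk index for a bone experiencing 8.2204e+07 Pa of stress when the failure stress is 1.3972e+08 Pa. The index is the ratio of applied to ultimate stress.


FRI = applied / ultimate
FRI = 8.2204e+07 / 1.3972e+08
FRI = 0.5883


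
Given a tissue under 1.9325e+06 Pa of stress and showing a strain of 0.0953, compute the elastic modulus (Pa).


E = stress / strain
E = 1.9325e+06 / 0.0953
E = 2.0278e+07


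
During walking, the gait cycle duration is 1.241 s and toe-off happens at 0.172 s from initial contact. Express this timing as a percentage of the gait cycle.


pct = (event_time / cycle_time) * 100
pct = (0.172 / 1.241) * 100
ratio = 0.1386
pct = 13.8598


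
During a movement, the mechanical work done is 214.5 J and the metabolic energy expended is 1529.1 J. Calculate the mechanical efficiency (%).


eta = (W_mech / E_meta) * 100
eta = (214.5 / 1529.1) * 100
ratio = 0.1403
eta = 14.0279


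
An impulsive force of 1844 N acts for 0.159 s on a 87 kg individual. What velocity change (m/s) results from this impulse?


J = F * dt = 1844 * 0.159 = 293.1960 N*s
delta_v = J / m
delta_v = 293.1960 / 87
delta_v = 3.3701


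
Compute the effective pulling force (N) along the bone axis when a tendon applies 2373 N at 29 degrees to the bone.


F_eff = F_tendon * cos(theta)
theta = 29 deg = 0.5061 rad
cos(theta) = 0.8746
F_eff = 2373 * 0.8746
F_eff = 2075.4726


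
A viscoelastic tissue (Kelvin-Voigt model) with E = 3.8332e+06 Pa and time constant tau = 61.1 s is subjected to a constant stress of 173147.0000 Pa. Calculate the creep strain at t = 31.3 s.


epsilon(t) = (sigma/E) * (1 - exp(-t/tau))
sigma/E = 173147.0000 / 3.8332e+06 = 0.0452
exp(-t/tau) = exp(-31.3 / 61.1) = 0.5991
epsilon = 0.0452 * (1 - 0.5991)
epsilon = 0.0181


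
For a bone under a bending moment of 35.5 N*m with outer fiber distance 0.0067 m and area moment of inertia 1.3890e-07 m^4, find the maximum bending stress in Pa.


sigma = M * c / I
sigma = 35.5 * 0.0067 / 1.3890e-07
M * c = 0.2379
sigma = 1.7124e+06


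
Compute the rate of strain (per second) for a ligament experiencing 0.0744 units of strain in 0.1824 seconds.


strain_rate = delta_strain / delta_t
strain_rate = 0.0744 / 0.1824
strain_rate = 0.4079


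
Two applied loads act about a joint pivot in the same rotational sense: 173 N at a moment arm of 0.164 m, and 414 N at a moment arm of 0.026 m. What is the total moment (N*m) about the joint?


M = F1 * d1 + F2 * d2
M = 173 * 0.164 + 414 * 0.026
M = 28.3720 + 10.7640
M = 39.1360


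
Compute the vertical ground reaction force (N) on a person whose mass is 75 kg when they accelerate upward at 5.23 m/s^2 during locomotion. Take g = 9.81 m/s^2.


GRF = m * (g + a)
GRF = 75 * (9.81 + 5.23)
GRF = 75 * 15.0400
GRF = 1128.0000


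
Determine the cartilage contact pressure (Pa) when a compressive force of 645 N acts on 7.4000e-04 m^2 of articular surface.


P = F / A
P = 645 / 7.4000e-04
P = 871621.6216


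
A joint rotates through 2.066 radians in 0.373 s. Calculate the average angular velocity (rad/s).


omega = delta_theta / delta_t
omega = 2.066 / 0.373
omega = 5.5389


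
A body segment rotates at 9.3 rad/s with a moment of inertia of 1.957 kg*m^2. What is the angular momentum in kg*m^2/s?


L = I * omega
L = 1.957 * 9.3
L = 18.2001


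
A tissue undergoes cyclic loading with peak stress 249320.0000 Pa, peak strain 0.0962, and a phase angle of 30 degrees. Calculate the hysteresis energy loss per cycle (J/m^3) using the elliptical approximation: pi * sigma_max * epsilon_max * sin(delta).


E_loss = pi * sigma_max * epsilon_max * sin(delta)
delta = 30 deg = 0.5236 rad
sin(delta) = 0.5000
E_loss = pi * 249320.0000 * 0.0962 * 0.5000
E_loss = 37674.8964


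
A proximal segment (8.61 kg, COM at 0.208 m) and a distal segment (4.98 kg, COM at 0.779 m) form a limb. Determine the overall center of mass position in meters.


COM = (m1*x1 + m2*x2) / (m1 + m2)
COM = (8.61*0.208 + 4.98*0.779) / (8.61 + 4.98)
Numerator = 5.6703
Denominator = 13.5900
COM = 0.4172


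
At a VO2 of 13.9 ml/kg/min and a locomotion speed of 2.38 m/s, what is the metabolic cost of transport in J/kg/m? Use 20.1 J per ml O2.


Power per kg = VO2 * 20.1 / 60
Power per kg = 13.9 * 20.1 / 60 = 4.6565 W/kg
Cost = power_per_kg / speed
Cost = 4.6565 / 2.38
Cost = 1.9565


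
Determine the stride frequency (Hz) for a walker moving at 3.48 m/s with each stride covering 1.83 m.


f = v / stride_length
f = 3.48 / 1.83
f = 1.9016


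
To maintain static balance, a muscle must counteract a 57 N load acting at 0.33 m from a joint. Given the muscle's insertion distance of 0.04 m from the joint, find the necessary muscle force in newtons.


F_muscle = W * d_load / d_muscle
F_muscle = 57 * 0.33 / 0.04
Numerator = 18.8100
F_muscle = 470.2500


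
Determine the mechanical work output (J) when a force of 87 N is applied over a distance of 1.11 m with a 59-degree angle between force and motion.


W = F * d * cos(theta)
theta = 59 deg = 1.0297 rad
cos(theta) = 0.5150
W = 87 * 1.11 * 0.5150
W = 49.7372


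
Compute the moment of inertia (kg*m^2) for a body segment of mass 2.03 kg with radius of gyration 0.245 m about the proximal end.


I = m * k^2
I = 2.03 * 0.245^2
k^2 = 0.0600
I = 0.1219


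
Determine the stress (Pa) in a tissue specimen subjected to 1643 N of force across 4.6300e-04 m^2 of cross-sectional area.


stress = F / A
stress = 1643 / 4.6300e-04
stress = 3.5486e+06


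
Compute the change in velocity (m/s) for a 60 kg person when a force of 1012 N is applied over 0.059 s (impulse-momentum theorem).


J = F * dt = 1012 * 0.059 = 59.7080 N*s
delta_v = J / m
delta_v = 59.7080 / 60
delta_v = 0.9951


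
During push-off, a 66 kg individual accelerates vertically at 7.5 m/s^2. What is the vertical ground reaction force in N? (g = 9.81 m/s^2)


GRF = m * (g + a)
GRF = 66 * (9.81 + 7.5)
GRF = 66 * 17.3100
GRF = 1142.4600


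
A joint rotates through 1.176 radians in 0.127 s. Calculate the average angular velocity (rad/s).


omega = delta_theta / delta_t
omega = 1.176 / 0.127
omega = 9.2598


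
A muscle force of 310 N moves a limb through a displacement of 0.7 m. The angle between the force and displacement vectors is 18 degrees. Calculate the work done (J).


W = F * d * cos(theta)
theta = 18 deg = 0.3142 rad
cos(theta) = 0.9511
W = 310 * 0.7 * 0.9511
W = 206.3793


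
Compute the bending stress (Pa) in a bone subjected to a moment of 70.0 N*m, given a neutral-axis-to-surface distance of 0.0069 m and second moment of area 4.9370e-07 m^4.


sigma = M * c / I
sigma = 70.0 * 0.0069 / 4.9370e-07
M * c = 0.4830
sigma = 978326.9192


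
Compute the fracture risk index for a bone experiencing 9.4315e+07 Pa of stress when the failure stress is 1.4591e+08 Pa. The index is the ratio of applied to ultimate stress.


FRI = applied / ultimate
FRI = 9.4315e+07 / 1.4591e+08
FRI = 0.6464


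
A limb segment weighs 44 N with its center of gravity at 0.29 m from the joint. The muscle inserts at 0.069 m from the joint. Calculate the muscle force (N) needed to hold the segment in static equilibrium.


F_muscle = W * d_load / d_muscle
F_muscle = 44 * 0.29 / 0.069
Numerator = 12.7600
F_muscle = 184.9275


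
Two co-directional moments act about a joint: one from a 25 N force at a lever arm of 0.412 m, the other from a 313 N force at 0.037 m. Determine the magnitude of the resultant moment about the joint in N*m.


M = F1 * d1 + F2 * d2
M = 25 * 0.412 + 313 * 0.037
M = 10.3000 + 11.5810
M = 21.8810


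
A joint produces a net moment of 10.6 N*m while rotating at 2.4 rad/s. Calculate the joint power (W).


P = M * omega
P = 10.6 * 2.4
P = 25.4400


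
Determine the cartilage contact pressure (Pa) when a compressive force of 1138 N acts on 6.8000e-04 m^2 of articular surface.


P = F / A
P = 1138 / 6.8000e-04
P = 1.6735e+06


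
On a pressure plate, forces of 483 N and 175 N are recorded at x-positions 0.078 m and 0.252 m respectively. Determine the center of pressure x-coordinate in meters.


COP_x = (F1*x1 + F2*x2) / (F1 + F2)
COP_x = (483*0.078 + 175*0.252) / (483 + 175)
Numerator = 81.7740
Denominator = 658
COP_x = 0.1243


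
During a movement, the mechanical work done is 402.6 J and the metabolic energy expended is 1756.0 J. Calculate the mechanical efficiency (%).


eta = (W_mech / E_meta) * 100
eta = (402.6 / 1756.0) * 100
ratio = 0.2293
eta = 22.9271


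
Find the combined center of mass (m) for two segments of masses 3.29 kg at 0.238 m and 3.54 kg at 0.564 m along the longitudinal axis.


COM = (m1*x1 + m2*x2) / (m1 + m2)
COM = (3.29*0.238 + 3.54*0.564) / (3.29 + 3.54)
Numerator = 2.7796
Denominator = 6.8300
COM = 0.4070


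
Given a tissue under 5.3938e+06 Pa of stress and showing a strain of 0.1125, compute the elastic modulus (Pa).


E = stress / strain
E = 5.3938e+06 / 0.1125
E = 4.7945e+07


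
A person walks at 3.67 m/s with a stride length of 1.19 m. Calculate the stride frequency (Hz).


f = v / stride_length
f = 3.67 / 1.19
f = 3.0840


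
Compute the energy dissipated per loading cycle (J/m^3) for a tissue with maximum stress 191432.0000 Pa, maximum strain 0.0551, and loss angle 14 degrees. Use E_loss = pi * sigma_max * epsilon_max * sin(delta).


E_loss = pi * sigma_max * epsilon_max * sin(delta)
delta = 14 deg = 0.2443 rad
sin(delta) = 0.2419
E_loss = pi * 191432.0000 * 0.0551 * 0.2419
E_loss = 8016.6179


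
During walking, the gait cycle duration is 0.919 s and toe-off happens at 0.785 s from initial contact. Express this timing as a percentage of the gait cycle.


pct = (event_time / cycle_time) * 100
pct = (0.785 / 0.919) * 100
ratio = 0.8542
pct = 85.4189


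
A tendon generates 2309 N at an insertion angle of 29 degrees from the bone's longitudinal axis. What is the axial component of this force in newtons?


F_eff = F_tendon * cos(theta)
theta = 29 deg = 0.5061 rad
cos(theta) = 0.8746
F_eff = 2309 * 0.8746
F_eff = 2019.4969


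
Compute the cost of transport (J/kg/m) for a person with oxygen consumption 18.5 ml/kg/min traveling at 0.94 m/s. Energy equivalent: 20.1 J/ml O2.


Power per kg = VO2 * 20.1 / 60
Power per kg = 18.5 * 20.1 / 60 = 6.1975 W/kg
Cost = power_per_kg / speed
Cost = 6.1975 / 0.94
Cost = 6.5931


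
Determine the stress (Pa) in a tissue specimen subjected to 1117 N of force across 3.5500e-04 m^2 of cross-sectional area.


stress = F / A
stress = 1117 / 3.5500e-04
stress = 3.1465e+06


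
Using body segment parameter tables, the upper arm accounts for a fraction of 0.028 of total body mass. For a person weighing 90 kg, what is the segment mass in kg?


m_segment = body_mass * fraction
m_segment = 90 * 0.028
m_segment = 2.5200


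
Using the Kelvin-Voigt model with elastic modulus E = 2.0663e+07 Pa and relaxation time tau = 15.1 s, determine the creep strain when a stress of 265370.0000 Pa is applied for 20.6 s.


epsilon(t) = (sigma/E) * (1 - exp(-t/tau))
sigma/E = 265370.0000 / 2.0663e+07 = 0.0128
exp(-t/tau) = exp(-20.6 / 15.1) = 0.2556
epsilon = 0.0128 * (1 - 0.2556)
epsilon = 0.0096


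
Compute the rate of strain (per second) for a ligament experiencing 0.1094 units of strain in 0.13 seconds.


strain_rate = delta_strain / delta_t
strain_rate = 0.1094 / 0.13
strain_rate = 0.8415


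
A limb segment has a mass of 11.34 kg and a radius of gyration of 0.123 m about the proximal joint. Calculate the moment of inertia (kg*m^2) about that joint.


I = m * k^2
I = 11.34 * 0.123^2
k^2 = 0.0151
I = 0.1716


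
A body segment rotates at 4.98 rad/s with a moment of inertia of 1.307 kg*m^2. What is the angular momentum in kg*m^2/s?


L = I * omega
L = 1.307 * 4.98
L = 6.5089


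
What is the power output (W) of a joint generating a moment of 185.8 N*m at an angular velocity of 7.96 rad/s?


P = M * omega
P = 185.8 * 7.96
P = 1478.9680


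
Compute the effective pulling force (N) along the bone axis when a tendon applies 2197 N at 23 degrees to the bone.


F_eff = F_tendon * cos(theta)
theta = 23 deg = 0.4014 rad
cos(theta) = 0.9205
F_eff = 2197 * 0.9205
F_eff = 2022.3492


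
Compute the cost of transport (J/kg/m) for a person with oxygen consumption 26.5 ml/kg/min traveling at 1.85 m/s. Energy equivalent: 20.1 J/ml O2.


Power per kg = VO2 * 20.1 / 60
Power per kg = 26.5 * 20.1 / 60 = 8.8775 W/kg
Cost = power_per_kg / speed
Cost = 8.8775 / 1.85
Cost = 4.7986


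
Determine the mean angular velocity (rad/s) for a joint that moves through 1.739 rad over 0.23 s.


omega = delta_theta / delta_t
omega = 1.739 / 0.23
omega = 7.5609


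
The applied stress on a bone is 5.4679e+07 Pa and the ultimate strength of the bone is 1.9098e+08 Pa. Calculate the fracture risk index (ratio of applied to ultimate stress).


FRI = applied / ultimate
FRI = 5.4679e+07 / 1.9098e+08
FRI = 0.2863


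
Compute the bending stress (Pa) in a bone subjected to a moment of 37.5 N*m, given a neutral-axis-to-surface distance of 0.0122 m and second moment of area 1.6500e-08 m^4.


sigma = M * c / I
sigma = 37.5 * 0.0122 / 1.6500e-08
M * c = 0.4575
sigma = 2.7727e+07


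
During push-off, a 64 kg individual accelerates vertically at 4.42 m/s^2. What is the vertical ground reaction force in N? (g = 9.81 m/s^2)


GRF = m * (g + a)
GRF = 64 * (9.81 + 4.42)
GRF = 64 * 14.2300
GRF = 910.7200


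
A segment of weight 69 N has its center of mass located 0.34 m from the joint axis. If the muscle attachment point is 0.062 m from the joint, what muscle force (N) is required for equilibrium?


F_muscle = W * d_load / d_muscle
F_muscle = 69 * 0.34 / 0.062
Numerator = 23.4600
F_muscle = 378.3871


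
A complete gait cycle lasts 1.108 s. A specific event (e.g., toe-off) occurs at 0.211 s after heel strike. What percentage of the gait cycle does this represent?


pct = (event_time / cycle_time) * 100
pct = (0.211 / 1.108) * 100
ratio = 0.1904
pct = 19.0433


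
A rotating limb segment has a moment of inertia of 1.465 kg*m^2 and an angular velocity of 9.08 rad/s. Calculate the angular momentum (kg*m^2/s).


L = I * omega
L = 1.465 * 9.08
L = 13.3022


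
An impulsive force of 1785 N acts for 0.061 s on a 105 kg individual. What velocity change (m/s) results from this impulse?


J = F * dt = 1785 * 0.061 = 108.8850 N*s
delta_v = J / m
delta_v = 108.8850 / 105
delta_v = 1.0370


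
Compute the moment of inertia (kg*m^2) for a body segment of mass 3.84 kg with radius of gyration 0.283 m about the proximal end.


I = m * k^2
I = 3.84 * 0.283^2
k^2 = 0.0801
I = 0.3075


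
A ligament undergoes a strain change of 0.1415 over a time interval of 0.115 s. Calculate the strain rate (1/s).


strain_rate = delta_strain / delta_t
strain_rate = 0.1415 / 0.115
strain_rate = 1.2304


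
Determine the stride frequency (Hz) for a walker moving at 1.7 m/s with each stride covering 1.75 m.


f = v / stride_length
f = 1.7 / 1.75
f = 0.9714


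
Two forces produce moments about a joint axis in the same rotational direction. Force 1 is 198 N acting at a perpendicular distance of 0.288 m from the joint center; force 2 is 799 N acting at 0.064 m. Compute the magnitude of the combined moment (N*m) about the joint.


M = F1 * d1 + F2 * d2
M = 198 * 0.288 + 799 * 0.064
M = 57.0240 + 51.1360
M = 108.1600


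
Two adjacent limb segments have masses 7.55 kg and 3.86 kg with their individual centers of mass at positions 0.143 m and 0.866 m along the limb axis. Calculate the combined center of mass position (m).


COM = (m1*x1 + m2*x2) / (m1 + m2)
COM = (7.55*0.143 + 3.86*0.866) / (7.55 + 3.86)
Numerator = 4.4224
Denominator = 11.4100
COM = 0.3876


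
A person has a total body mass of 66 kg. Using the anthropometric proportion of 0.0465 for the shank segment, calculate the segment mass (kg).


m_segment = body_mass * fraction
m_segment = 66 * 0.0465
m_segment = 3.0690


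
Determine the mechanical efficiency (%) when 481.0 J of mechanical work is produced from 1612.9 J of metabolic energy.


eta = (W_mech / E_meta) * 100
eta = (481.0 / 1612.9) * 100
ratio = 0.2982
eta = 29.8221


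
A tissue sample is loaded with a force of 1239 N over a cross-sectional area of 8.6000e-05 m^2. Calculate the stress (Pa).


stress = F / A
stress = 1239 / 8.6000e-05
stress = 1.4407e+07


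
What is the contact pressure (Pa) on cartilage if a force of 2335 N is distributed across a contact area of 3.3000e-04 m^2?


P = F / A
P = 2335 / 3.3000e-04
P = 7.0758e+06


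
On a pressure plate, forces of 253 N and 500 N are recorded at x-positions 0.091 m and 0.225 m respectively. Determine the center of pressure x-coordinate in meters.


COP_x = (F1*x1 + F2*x2) / (F1 + F2)
COP_x = (253*0.091 + 500*0.225) / (253 + 500)
Numerator = 135.5230
Denominator = 753
COP_x = 0.1800


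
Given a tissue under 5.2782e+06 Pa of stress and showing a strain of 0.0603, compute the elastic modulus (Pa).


E = stress / strain
E = 5.2782e+06 / 0.0603
E = 8.7532e+07


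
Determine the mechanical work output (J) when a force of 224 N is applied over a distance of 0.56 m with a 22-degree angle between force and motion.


W = F * d * cos(theta)
theta = 22 deg = 0.3840 rad
cos(theta) = 0.9272
W = 224 * 0.56 * 0.9272
W = 116.3059


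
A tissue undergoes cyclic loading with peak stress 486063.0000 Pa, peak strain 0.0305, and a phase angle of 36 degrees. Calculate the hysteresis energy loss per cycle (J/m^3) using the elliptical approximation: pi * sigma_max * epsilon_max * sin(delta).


E_loss = pi * sigma_max * epsilon_max * sin(delta)
delta = 36 deg = 0.6283 rad
sin(delta) = 0.5878
E_loss = pi * 486063.0000 * 0.0305 * 0.5878
E_loss = 27375.4307


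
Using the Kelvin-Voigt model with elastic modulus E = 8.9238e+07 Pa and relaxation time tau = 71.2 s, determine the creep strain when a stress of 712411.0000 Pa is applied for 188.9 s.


epsilon(t) = (sigma/E) * (1 - exp(-t/tau))
sigma/E = 712411.0000 / 8.9238e+07 = 0.0080
exp(-t/tau) = exp(-188.9 / 71.2) = 0.0704
epsilon = 0.0080 * (1 - 0.0704)
epsilon = 0.0074


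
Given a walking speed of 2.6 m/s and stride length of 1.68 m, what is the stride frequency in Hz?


f = v / stride_length
f = 2.6 / 1.68
f = 1.5476


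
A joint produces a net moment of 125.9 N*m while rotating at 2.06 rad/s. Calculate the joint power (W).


P = M * omega
P = 125.9 * 2.06
P = 259.3540


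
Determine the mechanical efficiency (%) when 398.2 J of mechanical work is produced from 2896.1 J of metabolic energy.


eta = (W_mech / E_meta) * 100
eta = (398.2 / 2896.1) * 100
ratio = 0.1375
eta = 13.7495


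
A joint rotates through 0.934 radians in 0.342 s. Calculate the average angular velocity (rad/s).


omega = delta_theta / delta_t
omega = 0.934 / 0.342
omega = 2.7310


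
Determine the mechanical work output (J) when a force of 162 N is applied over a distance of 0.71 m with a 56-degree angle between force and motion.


W = F * d * cos(theta)
theta = 56 deg = 0.9774 rad
cos(theta) = 0.5592
W = 162 * 0.71 * 0.5592
W = 64.3184


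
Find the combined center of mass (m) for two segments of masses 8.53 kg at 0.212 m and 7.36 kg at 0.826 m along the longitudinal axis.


COM = (m1*x1 + m2*x2) / (m1 + m2)
COM = (8.53*0.212 + 7.36*0.826) / (8.53 + 7.36)
Numerator = 7.8877
Denominator = 15.8900
COM = 0.4964


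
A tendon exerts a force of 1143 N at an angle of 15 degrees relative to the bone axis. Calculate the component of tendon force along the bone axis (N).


F_eff = F_tendon * cos(theta)
theta = 15 deg = 0.2618 rad
cos(theta) = 0.9659
F_eff = 1143 * 0.9659
F_eff = 1104.0532


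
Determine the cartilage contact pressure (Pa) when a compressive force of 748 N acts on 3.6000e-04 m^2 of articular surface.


P = F / A
P = 748 / 3.6000e-04
P = 2.0778e+06


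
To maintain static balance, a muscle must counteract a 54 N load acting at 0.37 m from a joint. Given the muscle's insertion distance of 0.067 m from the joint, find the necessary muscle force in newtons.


F_muscle = W * d_load / d_muscle
F_muscle = 54 * 0.37 / 0.067
Numerator = 19.9800
F_muscle = 298.2090


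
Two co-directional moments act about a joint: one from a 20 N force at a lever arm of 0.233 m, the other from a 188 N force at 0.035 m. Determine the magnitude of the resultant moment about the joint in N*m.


M = F1 * d1 + F2 * d2
M = 20 * 0.233 + 188 * 0.035
M = 4.6600 + 6.5800
M = 11.2400


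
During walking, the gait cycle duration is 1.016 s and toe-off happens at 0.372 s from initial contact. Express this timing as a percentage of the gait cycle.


pct = (event_time / cycle_time) * 100
pct = (0.372 / 1.016) * 100
ratio = 0.3661
pct = 36.6142


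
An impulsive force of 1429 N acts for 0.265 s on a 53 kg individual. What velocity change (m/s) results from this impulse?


J = F * dt = 1429 * 0.265 = 378.6850 N*s
delta_v = J / m
delta_v = 378.6850 / 53
delta_v = 7.1450


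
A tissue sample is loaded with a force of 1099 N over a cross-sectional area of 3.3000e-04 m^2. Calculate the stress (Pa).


stress = F / A
stress = 1099 / 3.3000e-04
stress = 3.3303e+06


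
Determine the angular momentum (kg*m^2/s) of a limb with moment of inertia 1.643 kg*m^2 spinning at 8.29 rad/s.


L = I * omega
L = 1.643 * 8.29
L = 13.6205


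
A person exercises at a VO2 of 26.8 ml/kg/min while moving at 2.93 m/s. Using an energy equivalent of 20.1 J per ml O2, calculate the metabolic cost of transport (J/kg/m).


Power per kg = VO2 * 20.1 / 60
Power per kg = 26.8 * 20.1 / 60 = 8.9780 W/kg
Cost = power_per_kg / speed
Cost = 8.9780 / 2.93
Cost = 3.0642


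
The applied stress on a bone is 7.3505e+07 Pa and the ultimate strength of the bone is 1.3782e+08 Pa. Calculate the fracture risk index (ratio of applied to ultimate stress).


FRI = applied / ultimate
FRI = 7.3505e+07 / 1.3782e+08
FRI = 0.5333


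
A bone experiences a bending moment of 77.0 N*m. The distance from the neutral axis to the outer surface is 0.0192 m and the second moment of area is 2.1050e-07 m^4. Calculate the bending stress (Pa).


sigma = M * c / I
sigma = 77.0 * 0.0192 / 2.1050e-07
M * c = 1.4784
sigma = 7.0233e+06


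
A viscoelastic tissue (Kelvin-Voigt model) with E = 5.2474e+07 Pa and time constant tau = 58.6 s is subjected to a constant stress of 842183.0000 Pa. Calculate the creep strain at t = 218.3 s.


epsilon(t) = (sigma/E) * (1 - exp(-t/tau))
sigma/E = 842183.0000 / 5.2474e+07 = 0.0160
exp(-t/tau) = exp(-218.3 / 58.6) = 0.0241
epsilon = 0.0160 * (1 - 0.0241)
epsilon = 0.0157


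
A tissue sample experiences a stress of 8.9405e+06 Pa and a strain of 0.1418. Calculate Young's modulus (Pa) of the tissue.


E = stress / strain
E = 8.9405e+06 / 0.1418
E = 6.3050e+07


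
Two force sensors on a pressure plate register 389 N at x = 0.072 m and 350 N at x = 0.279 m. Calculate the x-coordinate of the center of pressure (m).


COP_x = (F1*x1 + F2*x2) / (F1 + F2)
COP_x = (389*0.072 + 350*0.279) / (389 + 350)
Numerator = 125.6580
Denominator = 739
COP_x = 0.1700


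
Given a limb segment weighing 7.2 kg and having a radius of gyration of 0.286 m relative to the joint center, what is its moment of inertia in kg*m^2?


I = m * k^2
I = 7.2 * 0.286^2
k^2 = 0.0818
I = 0.5889


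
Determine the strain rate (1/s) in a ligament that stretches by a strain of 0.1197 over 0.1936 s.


strain_rate = delta_strain / delta_t
strain_rate = 0.1197 / 0.1936
strain_rate = 0.6183


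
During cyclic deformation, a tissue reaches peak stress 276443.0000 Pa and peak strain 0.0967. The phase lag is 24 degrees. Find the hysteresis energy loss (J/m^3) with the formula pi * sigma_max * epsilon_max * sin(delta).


E_loss = pi * sigma_max * epsilon_max * sin(delta)
delta = 24 deg = 0.4189 rad
sin(delta) = 0.4067
E_loss = pi * 276443.0000 * 0.0967 * 0.4067
E_loss = 34158.2210


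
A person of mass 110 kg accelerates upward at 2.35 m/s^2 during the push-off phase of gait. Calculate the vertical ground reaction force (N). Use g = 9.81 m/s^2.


GRF = m * (g + a)
GRF = 110 * (9.81 + 2.35)
GRF = 110 * 12.1600
GRF = 1337.6000


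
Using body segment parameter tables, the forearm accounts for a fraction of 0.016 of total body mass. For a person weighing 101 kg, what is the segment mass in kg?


m_segment = body_mass * fraction
m_segment = 101 * 0.016
m_segment = 1.6160


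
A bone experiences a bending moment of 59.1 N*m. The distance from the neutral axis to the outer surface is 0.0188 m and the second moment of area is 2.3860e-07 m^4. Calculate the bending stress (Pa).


sigma = M * c / I
sigma = 59.1 * 0.0188 / 2.3860e-07
M * c = 1.1111
sigma = 4.6567e+06


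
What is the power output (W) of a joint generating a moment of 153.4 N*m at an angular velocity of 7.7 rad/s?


P = M * omega
P = 153.4 * 7.7
P = 1181.1800


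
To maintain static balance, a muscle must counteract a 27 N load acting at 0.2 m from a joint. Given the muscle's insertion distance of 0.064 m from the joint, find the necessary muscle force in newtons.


F_muscle = W * d_load / d_muscle
F_muscle = 27 * 0.2 / 0.064
Numerator = 5.4000
F_muscle = 84.3750


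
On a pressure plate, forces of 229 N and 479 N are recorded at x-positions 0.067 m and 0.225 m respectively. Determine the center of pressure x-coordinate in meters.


COP_x = (F1*x1 + F2*x2) / (F1 + F2)
COP_x = (229*0.067 + 479*0.225) / (229 + 479)
Numerator = 123.1180
Denominator = 708
COP_x = 0.1739
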